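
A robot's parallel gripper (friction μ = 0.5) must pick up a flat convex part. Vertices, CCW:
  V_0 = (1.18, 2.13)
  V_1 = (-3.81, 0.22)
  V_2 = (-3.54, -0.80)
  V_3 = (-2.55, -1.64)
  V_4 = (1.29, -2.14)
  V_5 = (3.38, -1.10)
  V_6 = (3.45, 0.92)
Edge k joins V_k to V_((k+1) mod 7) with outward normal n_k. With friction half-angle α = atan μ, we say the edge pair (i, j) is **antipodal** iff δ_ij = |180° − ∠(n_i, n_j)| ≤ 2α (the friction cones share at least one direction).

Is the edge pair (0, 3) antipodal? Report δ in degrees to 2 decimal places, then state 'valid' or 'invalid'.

α = atan 0.5 = 26.57°;  2α = 53.13°
edge 0: e_0 = (-4.99, -1.91);  n_0 = (-0.3575, +0.9339)
edge 3: e_3 = (+3.84, -0.50);  n_3 = (-0.1291, -0.9916)
∠(n_0, n_3) = 151.64°
δ = |180° − 151.64°| = 28.36°
28.36° ≤ 2α = 53.13°  →  valid

δ = 28.36°, valid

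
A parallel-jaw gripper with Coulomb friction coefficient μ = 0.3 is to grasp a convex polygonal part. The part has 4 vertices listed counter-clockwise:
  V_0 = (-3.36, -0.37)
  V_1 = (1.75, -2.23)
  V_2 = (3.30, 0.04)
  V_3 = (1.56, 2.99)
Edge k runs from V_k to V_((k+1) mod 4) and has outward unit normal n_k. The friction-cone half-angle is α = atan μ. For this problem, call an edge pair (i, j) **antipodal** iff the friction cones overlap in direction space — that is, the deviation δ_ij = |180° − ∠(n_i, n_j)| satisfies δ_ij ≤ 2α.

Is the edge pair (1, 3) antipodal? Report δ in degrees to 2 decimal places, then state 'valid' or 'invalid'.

δ = 21.34°, valid

α = atan 0.3 = 16.70°;  2α = 33.40°
edge 1: e_1 = (+1.55, +2.27);  n_1 = (+0.8258, -0.5639)
edge 3: e_3 = (-4.92, -3.36);  n_3 = (-0.5640, +0.8258)
∠(n_1, n_3) = 158.66°
δ = |180° − 158.66°| = 21.34°
21.34° ≤ 2α = 33.40°  →  valid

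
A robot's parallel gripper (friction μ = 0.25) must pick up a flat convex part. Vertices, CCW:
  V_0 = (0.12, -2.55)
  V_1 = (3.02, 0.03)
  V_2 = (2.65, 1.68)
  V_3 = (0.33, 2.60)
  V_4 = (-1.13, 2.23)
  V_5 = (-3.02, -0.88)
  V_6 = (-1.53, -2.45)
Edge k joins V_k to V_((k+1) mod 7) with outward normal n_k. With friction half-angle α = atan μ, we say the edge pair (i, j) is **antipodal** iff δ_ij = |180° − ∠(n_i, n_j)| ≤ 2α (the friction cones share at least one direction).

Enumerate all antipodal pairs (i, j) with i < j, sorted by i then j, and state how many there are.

α = atan 0.25 = 14.04°;  2α = 28.07°
n_0 = (+0.6647, -0.7471)
n_1 = (+0.9758, +0.2188)
n_2 = (+0.3686, +0.9296)
n_3 = (-0.2457, +0.9694)
n_4 = (-0.8546, +0.5193)
n_5 = (-0.7253, -0.6884)
n_6 = (-0.0605, -0.9982)
  (0,1): δ = 119.02°  ·
  (0,2): δ = 63.29°  ·
  (0,3): δ = 27.44°  ✓
  (0,4): δ = 17.05°  ✓
  (0,5): δ = 91.84°  ·
  (0,6): δ = 134.87°  ·
  (1,2): δ = 124.27°  ·
  (1,3): δ = 88.42°  ·
  (1,4): δ = 43.93°  ·
  (1,5): δ = 30.86°  ·
  (1,6): δ = 73.89°  ·
  (2,3): δ = 144.15°  ·
  (2,4): δ = 99.66°  ·
  (2,5): δ = 24.87°  ✓
  (2,6): δ = 18.16°  ✓
  (3,4): δ = 135.51°  ·
  (3,5): δ = 60.72°  ·
  (3,6): δ = 17.69°  ✓
  (4,5): δ = 105.21°  ·
  (4,6): δ = 62.18°  ·
  (5,6): δ = 136.97°  ·
antipodal pairs: 5

count = 5; pairs: (0,3), (0,4), (2,5), (2,6), (3,6)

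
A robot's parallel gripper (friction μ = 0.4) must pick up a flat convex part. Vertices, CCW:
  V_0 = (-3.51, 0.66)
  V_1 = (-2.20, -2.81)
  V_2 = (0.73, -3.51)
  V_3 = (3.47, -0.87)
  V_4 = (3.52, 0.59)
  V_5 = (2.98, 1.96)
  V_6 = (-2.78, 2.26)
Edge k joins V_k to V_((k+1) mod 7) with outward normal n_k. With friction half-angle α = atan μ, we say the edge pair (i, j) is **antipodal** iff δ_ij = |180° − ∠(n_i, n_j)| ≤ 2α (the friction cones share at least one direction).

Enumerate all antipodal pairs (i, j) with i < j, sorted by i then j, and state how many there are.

α = atan 0.4 = 21.80°;  2α = 43.60°
n_0 = (-0.9356, -0.3532)
n_1 = (-0.2324, -0.9726)
n_2 = (+0.6938, -0.7201)
n_3 = (+0.9994, -0.0342)
n_4 = (+0.9303, +0.3667)
n_5 = (+0.0520, +0.9986)
n_6 = (-0.9098, +0.4151)
  (0,1): δ = 124.12°  ·
  (0,2): δ = 66.75°  ·
  (0,3): δ = 22.64°  ✓
  (0,4): δ = 0.83°  ✓
  (0,5): δ = 66.34°  ·
  (0,6): δ = 134.79°  ·
  (1,2): δ = 122.63°  ·
  (1,3): δ = 78.52°  ·
  (1,4): δ = 55.05°  ·
  (1,5): δ = 10.46°  ✓
  (1,6): δ = 78.91°  ·
  (2,3): δ = 135.90°  ·
  (2,4): δ = 112.42°  ·
  (2,5): δ = 46.92°  ·
  (2,6): δ = 21.54°  ✓
  (3,4): δ = 156.53°  ·
  (3,5): δ = 91.02°  ·
  (3,6): δ = 22.56°  ✓
  (4,5): δ = 114.49°  ·
  (4,6): δ = 46.04°  ·
  (5,6): δ = 111.54°  ·
antipodal pairs: 5

count = 5; pairs: (0,3), (0,4), (1,5), (2,6), (3,6)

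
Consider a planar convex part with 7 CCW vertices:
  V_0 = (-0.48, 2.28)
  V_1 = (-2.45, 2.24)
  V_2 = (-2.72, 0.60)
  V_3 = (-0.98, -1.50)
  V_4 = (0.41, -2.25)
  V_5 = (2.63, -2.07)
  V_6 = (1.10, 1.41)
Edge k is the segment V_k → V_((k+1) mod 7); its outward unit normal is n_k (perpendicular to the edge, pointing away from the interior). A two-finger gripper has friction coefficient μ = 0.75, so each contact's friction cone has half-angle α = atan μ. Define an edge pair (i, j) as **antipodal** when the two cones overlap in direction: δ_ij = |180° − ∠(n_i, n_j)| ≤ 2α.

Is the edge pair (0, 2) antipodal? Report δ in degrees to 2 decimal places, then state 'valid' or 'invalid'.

δ = 51.52°, valid

α = atan 0.75 = 36.87°;  2α = 73.74°
edge 0: e_0 = (-1.97, -0.04);  n_0 = (-0.0203, +0.9998)
edge 2: e_2 = (+1.74, -2.10);  n_2 = (-0.7700, -0.6380)
∠(n_0, n_2) = 128.48°
δ = |180° − 128.48°| = 51.52°
51.52° ≤ 2α = 73.74°  →  valid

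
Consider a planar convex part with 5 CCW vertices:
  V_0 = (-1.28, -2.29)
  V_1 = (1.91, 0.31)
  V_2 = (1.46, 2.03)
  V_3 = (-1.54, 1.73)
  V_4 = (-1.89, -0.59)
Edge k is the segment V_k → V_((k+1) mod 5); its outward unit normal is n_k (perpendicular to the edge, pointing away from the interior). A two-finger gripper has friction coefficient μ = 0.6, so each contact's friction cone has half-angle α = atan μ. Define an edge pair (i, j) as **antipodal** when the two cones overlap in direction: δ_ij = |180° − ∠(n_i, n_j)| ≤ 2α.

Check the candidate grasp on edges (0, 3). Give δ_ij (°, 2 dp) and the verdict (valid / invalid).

α = atan 0.6 = 30.96°;  2α = 61.93°
edge 0: e_0 = (+3.19, +2.60);  n_0 = (+0.6318, -0.7751)
edge 3: e_3 = (-0.35, -2.32);  n_3 = (-0.9888, +0.1492)
∠(n_0, n_3) = 137.76°
δ = |180° − 137.76°| = 42.24°
42.24° ≤ 2α = 61.93°  →  valid

δ = 42.24°, valid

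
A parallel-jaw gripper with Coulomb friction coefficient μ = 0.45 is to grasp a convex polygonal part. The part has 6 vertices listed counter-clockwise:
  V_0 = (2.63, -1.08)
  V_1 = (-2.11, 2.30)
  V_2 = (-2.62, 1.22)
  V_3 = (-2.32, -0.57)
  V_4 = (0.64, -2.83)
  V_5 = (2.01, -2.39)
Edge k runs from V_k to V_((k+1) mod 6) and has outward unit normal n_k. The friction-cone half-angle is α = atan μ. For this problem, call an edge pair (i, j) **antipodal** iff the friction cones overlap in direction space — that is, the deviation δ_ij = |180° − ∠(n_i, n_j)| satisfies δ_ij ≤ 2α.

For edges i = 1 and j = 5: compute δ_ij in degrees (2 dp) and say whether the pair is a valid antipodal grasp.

α = atan 0.45 = 24.23°;  2α = 48.46°
edge 1: e_1 = (-0.51, -1.08);  n_1 = (-0.9042, +0.4270)
edge 5: e_5 = (+0.62, +1.31);  n_5 = (+0.9039, -0.4278)
∠(n_1, n_5) = 179.95°
δ = |180° − 179.95°| = 0.05°
0.05° ≤ 2α = 48.46°  →  valid

δ = 0.05°, valid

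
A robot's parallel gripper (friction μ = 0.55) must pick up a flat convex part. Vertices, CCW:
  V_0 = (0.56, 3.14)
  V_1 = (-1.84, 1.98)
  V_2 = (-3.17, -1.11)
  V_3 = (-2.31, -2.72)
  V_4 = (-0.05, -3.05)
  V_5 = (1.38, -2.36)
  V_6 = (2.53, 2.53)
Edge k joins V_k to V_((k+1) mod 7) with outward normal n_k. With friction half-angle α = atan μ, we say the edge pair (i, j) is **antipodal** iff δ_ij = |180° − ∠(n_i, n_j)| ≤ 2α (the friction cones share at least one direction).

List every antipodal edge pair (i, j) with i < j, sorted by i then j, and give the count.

count = 9; pairs: (0,3), (0,4), (0,5), (1,4), (1,5), (2,5), (2,6), (3,6), (4,6)

α = atan 0.55 = 28.81°;  2α = 57.62°
n_0 = (-0.4352, +0.9003)
n_1 = (-0.9185, +0.3954)
n_2 = (-0.8820, -0.4712)
n_3 = (-0.1445, -0.9895)
n_4 = (+0.4346, -0.9006)
n_5 = (+0.9734, -0.2289)
n_6 = (+0.2958, +0.9553)
  (0,1): δ = 139.08°  ·
  (0,2): δ = 87.69°  ·
  (0,3): δ = 34.10°  ✓
  (0,4): δ = 0.04°  ✓
  (0,5): δ = 50.97°  ✓
  (0,6): δ = 137.00°  ·
  (1,2): δ = 128.60°  ·
  (1,3): δ = 75.02°  ·
  (1,4): δ = 40.95°  ✓
  (1,5): δ = 10.05°  ✓
  (1,6): δ = 96.08°  ·
  (2,3): δ = 126.42°  ·
  (2,4): δ = 92.35°  ·
  (2,5): δ = 41.34°  ✓
  (2,6): δ = 44.69°  ✓
  (3,4): δ = 145.93°  ·
  (3,5): δ = 94.93°  ·
  (3,6): δ = 8.90°  ✓
  (4,5): δ = 128.99°  ·
  (4,6): δ = 42.96°  ✓
  (5,6): δ = 93.97°  ·
antipodal pairs: 9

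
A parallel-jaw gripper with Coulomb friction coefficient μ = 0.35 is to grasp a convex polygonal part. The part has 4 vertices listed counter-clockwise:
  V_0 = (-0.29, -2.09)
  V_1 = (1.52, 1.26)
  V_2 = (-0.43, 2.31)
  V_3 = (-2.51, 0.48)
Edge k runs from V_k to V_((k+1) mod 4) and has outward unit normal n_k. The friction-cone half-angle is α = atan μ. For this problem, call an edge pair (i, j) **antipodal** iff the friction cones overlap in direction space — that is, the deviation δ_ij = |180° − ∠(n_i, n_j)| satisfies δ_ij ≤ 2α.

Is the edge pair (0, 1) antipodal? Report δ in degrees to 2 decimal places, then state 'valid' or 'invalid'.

α = atan 0.35 = 19.29°;  2α = 38.58°
edge 0: e_0 = (+1.81, +3.35);  n_0 = (+0.8798, -0.4754)
edge 1: e_1 = (-1.95, +1.05);  n_1 = (+0.4741, +0.8805)
∠(n_0, n_1) = 90.08°
δ = |180° − 90.08°| = 89.92°
89.92° > 2α = 38.58°  →  invalid

δ = 89.92°, invalid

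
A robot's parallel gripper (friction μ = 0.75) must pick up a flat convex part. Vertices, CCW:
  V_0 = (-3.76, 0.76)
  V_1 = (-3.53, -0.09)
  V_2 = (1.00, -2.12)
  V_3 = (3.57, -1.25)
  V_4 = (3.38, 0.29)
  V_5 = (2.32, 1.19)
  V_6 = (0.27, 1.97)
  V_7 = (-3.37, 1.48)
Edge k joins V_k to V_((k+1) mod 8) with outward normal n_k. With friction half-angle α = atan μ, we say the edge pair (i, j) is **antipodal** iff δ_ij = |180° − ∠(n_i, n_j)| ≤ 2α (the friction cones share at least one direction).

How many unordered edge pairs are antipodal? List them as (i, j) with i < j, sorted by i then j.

count = 12; pairs: (0,3), (0,4), (0,5), (1,3), (1,4), (1,5), (1,6), (2,4), (2,5), (2,6), (2,7), (3,7)

α = atan 0.75 = 36.87°;  2α = 73.74°
n_0 = (-0.9653, -0.2612)
n_1 = (-0.4089, -0.9126)
n_2 = (+0.3206, -0.9472)
n_3 = (+0.9925, +0.1224)
n_4 = (+0.6472, +0.7623)
n_5 = (+0.3556, +0.9346)
n_6 = (-0.1334, +0.9911)
n_7 = (-0.8793, +0.4763)
  (0,1): δ = 129.28°  ·
  (0,2): δ = 86.44°  ·
  (0,3): δ = 8.11°  ✓
  (0,4): δ = 34.53°  ✓
  (0,5): δ = 54.03°  ✓
  (0,6): δ = 82.53°  ·
  (0,7): δ = 136.42°  ·
  (1,2): δ = 137.16°  ·
  (1,3): δ = 58.83°  ✓
  (1,4): δ = 16.19°  ✓
  (1,5): δ = 3.31°  ✓
  (1,6): δ = 31.81°  ✓
  (1,7): δ = 85.70°  ·
  (2,3): δ = 101.67°  ·
  (2,4): δ = 59.04°  ✓
  (2,5): δ = 39.53°  ✓
  (2,6): δ = 11.04°  ✓
  (2,7): δ = 42.86°  ✓
  (3,4): δ = 137.37°  ·
  (3,5): δ = 117.86°  ·
  (3,6): δ = 89.37°  ·
  (3,7): δ = 35.48°  ✓
  (4,5): δ = 160.50°  ·
  (4,6): δ = 132.00°  ·
  (4,7): δ = 78.11°  ·
  (5,6): δ = 151.50°  ·
  (5,7): δ = 97.61°  ·
  (6,7): δ = 126.11°  ·
antipodal pairs: 12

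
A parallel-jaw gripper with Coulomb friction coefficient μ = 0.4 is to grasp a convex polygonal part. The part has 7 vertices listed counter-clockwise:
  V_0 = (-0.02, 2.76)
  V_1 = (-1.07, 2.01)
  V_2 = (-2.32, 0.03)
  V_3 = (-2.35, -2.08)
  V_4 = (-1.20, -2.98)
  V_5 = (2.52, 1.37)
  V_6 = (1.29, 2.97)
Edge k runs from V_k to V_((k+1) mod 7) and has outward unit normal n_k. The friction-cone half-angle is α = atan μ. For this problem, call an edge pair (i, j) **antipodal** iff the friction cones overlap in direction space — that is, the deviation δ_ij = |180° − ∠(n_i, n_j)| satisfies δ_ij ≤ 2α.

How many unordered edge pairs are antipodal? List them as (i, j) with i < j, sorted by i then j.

α = atan 0.4 = 21.80°;  2α = 43.60°
n_0 = (-0.5812, +0.8137)
n_1 = (-0.8456, +0.5338)
n_2 = (-0.9999, +0.0142)
n_3 = (-0.6163, -0.7875)
n_4 = (+0.7600, -0.6499)
n_5 = (+0.7928, +0.6095)
n_6 = (-0.1583, +0.9874)
  (0,1): δ = 157.80°  ·
  (0,2): δ = 126.35°  ·
  (0,3): δ = 73.58°  ·
  (0,4): δ = 13.93°  ✓
  (0,5): δ = 92.01°  ·
  (0,6): δ = 153.57°  ·
  (1,2): δ = 148.55°  ·
  (1,3): δ = 95.78°  ·
  (1,4): δ = 8.27°  ✓
  (1,5): δ = 69.82°  ·
  (1,6): δ = 131.37°  ·
  (2,3): δ = 127.23°  ·
  (2,4): δ = 39.72°  ✓
  (2,5): δ = 38.37°  ✓
  (2,6): δ = 99.92°  ·
  (3,4): δ = 92.49°  ·
  (3,5): δ = 14.40°  ✓
  (3,6): δ = 47.15°  ·
  (4,5): δ = 101.91°  ·
  (4,6): δ = 40.36°  ✓
  (5,6): δ = 118.44°  ·
antipodal pairs: 6

count = 6; pairs: (0,4), (1,4), (2,4), (2,5), (3,5), (4,6)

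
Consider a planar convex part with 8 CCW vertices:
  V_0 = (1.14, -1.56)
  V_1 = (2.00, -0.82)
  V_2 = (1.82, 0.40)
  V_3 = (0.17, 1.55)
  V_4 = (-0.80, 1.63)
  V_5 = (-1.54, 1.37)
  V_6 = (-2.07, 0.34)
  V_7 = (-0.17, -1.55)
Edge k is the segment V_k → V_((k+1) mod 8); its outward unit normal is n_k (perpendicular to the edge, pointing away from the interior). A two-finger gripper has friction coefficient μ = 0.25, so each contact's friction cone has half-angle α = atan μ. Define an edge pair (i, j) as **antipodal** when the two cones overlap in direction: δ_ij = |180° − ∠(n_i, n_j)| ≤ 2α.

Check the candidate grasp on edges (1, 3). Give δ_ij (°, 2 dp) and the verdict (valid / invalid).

α = atan 0.25 = 14.04°;  2α = 28.07°
edge 1: e_1 = (-0.18, +1.22);  n_1 = (+0.9893, +0.1460)
edge 3: e_3 = (-0.97, +0.08);  n_3 = (+0.0822, +0.9966)
∠(n_1, n_3) = 76.89°
δ = |180° − 76.89°| = 103.11°
103.11° > 2α = 28.07°  →  invalid

δ = 103.11°, invalid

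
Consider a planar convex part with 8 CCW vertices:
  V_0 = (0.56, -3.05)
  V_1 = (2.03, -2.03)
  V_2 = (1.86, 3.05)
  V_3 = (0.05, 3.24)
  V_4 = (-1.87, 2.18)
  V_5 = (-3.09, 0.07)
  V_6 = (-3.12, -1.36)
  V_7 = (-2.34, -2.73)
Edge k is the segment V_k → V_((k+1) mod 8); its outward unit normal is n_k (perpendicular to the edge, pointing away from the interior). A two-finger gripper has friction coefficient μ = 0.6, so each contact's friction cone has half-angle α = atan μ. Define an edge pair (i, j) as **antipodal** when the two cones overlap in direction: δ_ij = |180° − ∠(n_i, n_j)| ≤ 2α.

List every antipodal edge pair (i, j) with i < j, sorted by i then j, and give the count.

α = atan 0.6 = 30.96°;  2α = 61.93°
n_0 = (+0.5701, -0.8216)
n_1 = (+0.9994, +0.0334)
n_2 = (+0.1044, +0.9945)
n_3 = (-0.4833, +0.8754)
n_4 = (-0.8657, +0.5006)
n_5 = (-0.9998, +0.0210)
n_6 = (-0.8690, -0.4948)
n_7 = (-0.1097, -0.9940)
  (0,1): δ = 122.84°  ·
  (0,2): δ = 40.75°  ✓
  (0,3): δ = 5.85°  ✓
  (0,4): δ = 25.21°  ✓
  (0,5): δ = 54.04°  ✓
  (0,6): δ = 84.90°  ·
  (0,7): δ = 138.95°  ·
  (1,2): δ = 97.91°  ·
  (1,3): δ = 63.01°  ·
  (1,4): δ = 31.95°  ✓
  (1,5): δ = 3.12°  ✓
  (1,6): δ = 27.74°  ✓
  (1,7): δ = 81.79°  ·
  (2,3): δ = 145.11°  ·
  (2,4): δ = 114.04°  ·
  (2,5): δ = 85.21°  ·
  (2,6): δ = 54.35°  ✓
  (2,7): δ = 0.30°  ✓
  (3,4): δ = 148.94°  ·
  (3,5): δ = 120.10°  ·
  (3,6): δ = 89.25°  ·
  (3,7): δ = 35.20°  ✓
  (4,5): δ = 151.17°  ·
  (4,6): δ = 120.31°  ·
  (4,7): δ = 66.26°  ·
  (5,6): δ = 149.14°  ·
  (5,7): δ = 95.09°  ·
  (6,7): δ = 125.95°  ·
antipodal pairs: 10

count = 10; pairs: (0,2), (0,3), (0,4), (0,5), (1,4), (1,5), (1,6), (2,6), (2,7), (3,7)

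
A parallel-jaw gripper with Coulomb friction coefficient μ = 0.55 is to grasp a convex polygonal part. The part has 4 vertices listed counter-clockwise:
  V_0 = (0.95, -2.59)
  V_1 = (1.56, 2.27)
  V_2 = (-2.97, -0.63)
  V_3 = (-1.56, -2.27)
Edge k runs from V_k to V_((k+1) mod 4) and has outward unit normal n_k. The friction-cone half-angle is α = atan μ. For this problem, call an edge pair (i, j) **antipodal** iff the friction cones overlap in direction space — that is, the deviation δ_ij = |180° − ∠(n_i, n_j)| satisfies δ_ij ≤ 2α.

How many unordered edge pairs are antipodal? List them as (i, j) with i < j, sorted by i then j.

α = atan 0.55 = 28.81°;  2α = 57.62°
n_0 = (+0.9922, -0.1245)
n_1 = (-0.5392, +0.8422)
n_2 = (-0.7583, -0.6519)
n_3 = (-0.1265, -0.9920)
  (0,1): δ = 50.22°  ✓
  (0,2): δ = 47.84°  ✓
  (0,3): δ = 89.89°  ·
  (1,2): δ = 81.94°  ·
  (1,3): δ = 39.89°  ✓
  (2,3): δ = 137.95°  ·
antipodal pairs: 3

count = 3; pairs: (0,1), (0,2), (1,3)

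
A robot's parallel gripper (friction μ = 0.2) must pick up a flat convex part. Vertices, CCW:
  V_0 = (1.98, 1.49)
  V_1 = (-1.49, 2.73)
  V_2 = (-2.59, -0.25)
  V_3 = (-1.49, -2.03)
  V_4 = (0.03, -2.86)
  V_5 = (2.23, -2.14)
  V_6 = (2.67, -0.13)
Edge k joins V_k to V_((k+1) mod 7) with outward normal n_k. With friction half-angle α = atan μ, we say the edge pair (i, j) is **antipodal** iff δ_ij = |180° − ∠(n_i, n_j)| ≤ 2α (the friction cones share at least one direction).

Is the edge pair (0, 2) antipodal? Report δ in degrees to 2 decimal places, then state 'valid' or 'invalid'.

δ = 38.62°, invalid

α = atan 0.2 = 11.31°;  2α = 22.62°
edge 0: e_0 = (-3.47, +1.24);  n_0 = (+0.3365, +0.9417)
edge 2: e_2 = (+1.10, -1.78);  n_2 = (-0.8507, -0.5257)
∠(n_0, n_2) = 141.38°
δ = |180° − 141.38°| = 38.62°
38.62° > 2α = 22.62°  →  invalid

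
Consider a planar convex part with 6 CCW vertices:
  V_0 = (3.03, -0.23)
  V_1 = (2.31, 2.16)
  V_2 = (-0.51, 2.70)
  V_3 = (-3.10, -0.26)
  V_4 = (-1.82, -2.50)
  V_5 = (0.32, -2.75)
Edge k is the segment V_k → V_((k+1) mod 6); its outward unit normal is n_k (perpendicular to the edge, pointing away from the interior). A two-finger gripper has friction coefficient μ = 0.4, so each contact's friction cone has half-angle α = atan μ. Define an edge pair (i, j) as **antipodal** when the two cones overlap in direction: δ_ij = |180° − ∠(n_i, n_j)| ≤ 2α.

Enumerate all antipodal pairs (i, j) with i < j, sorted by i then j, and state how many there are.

α = atan 0.4 = 21.80°;  2α = 43.60°
n_0 = (+0.9575, +0.2885)
n_1 = (+0.1881, +0.9822)
n_2 = (-0.7526, +0.6585)
n_3 = (-0.8682, -0.4961)
n_4 = (-0.1160, -0.9932)
n_5 = (+0.6810, -0.7323)
  (0,1): δ = 117.61°  ·
  (0,2): δ = 57.95°  ·
  (0,3): δ = 12.98°  ✓
  (0,4): δ = 66.57°  ·
  (0,5): δ = 116.15°  ·
  (1,2): δ = 120.35°  ·
  (1,3): δ = 49.41°  ·
  (1,4): δ = 4.18°  ✓
  (1,5): δ = 53.76°  ·
  (2,3): δ = 109.07°  ·
  (2,4): δ = 55.48°  ·
  (2,5): δ = 5.89°  ✓
  (3,4): δ = 126.41°  ·
  (3,5): δ = 76.83°  ·
  (4,5): δ = 130.42°  ·
antipodal pairs: 3

count = 3; pairs: (0,3), (1,4), (2,5)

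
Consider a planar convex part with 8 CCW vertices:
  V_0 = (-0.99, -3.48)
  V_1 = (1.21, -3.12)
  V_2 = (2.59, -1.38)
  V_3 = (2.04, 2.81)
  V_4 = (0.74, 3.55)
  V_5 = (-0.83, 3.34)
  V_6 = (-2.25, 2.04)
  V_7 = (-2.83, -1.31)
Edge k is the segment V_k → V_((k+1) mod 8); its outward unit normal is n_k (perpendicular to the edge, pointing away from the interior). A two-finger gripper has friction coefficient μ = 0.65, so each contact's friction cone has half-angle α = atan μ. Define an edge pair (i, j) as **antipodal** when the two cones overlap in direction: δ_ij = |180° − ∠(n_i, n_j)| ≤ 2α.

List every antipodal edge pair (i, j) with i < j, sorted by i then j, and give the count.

count = 11; pairs: (0,3), (0,4), (0,5), (1,4), (1,5), (1,6), (2,5), (2,6), (2,7), (3,7), (4,7)

α = atan 0.65 = 33.02°;  2α = 66.05°
n_0 = (+0.1615, -0.9869)
n_1 = (+0.7835, -0.6214)
n_2 = (+0.9915, +0.1301)
n_3 = (+0.4947, +0.8691)
n_4 = (-0.1326, +0.9912)
n_5 = (-0.6753, +0.7376)
n_6 = (-0.9853, +0.1706)
n_7 = (-0.7627, -0.6467)
  (0,1): δ = 137.71°  ·
  (0,2): δ = 91.82°  ·
  (0,3): δ = 38.94°  ✓
  (0,4): δ = 1.67°  ✓
  (0,5): δ = 33.18°  ✓
  (0,6): δ = 70.88°  ·
  (0,7): δ = 121.00°  ·
  (1,2): δ = 134.10°  ·
  (1,3): δ = 81.23°  ·
  (1,4): δ = 43.96°  ✓
  (1,5): δ = 9.11°  ✓
  (1,6): δ = 28.60°  ✓
  (1,7): δ = 78.71°  ·
  (2,3): δ = 127.13°  ·
  (2,4): δ = 89.86°  ·
  (2,5): δ = 55.00°  ✓
  (2,6): δ = 17.30°  ✓
  (2,7): δ = 32.82°  ✓
  (3,4): δ = 142.73°  ·
  (3,5): δ = 107.88°  ·
  (3,6): δ = 70.17°  ·
  (3,7): δ = 20.05°  ✓
  (4,5): δ = 145.14°  ·
  (4,6): δ = 107.44°  ·
  (4,7): δ = 57.32°  ✓
  (5,6): δ = 142.30°  ·
  (5,7): δ = 92.18°  ·
  (6,7): δ = 129.88°  ·
antipodal pairs: 11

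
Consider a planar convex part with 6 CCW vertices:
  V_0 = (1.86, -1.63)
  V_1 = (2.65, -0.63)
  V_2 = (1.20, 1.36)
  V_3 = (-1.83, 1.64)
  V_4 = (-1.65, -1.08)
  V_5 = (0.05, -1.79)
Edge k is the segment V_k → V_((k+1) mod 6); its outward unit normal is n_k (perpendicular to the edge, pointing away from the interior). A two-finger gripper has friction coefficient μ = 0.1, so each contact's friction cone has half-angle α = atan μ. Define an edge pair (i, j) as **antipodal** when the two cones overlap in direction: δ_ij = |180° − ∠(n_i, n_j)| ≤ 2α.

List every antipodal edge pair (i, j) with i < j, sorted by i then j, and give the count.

count = 1; pairs: (2,5)

α = atan 0.1 = 5.71°;  2α = 11.42°
n_0 = (+0.7847, -0.6199)
n_1 = (+0.8082, +0.5889)
n_2 = (+0.0920, +0.9958)
n_3 = (-0.9978, -0.0660)
n_4 = (-0.3854, -0.9228)
n_5 = (+0.0881, -0.9961)
  (0,1): δ = 105.61°  ·
  (0,2): δ = 56.97°  ·
  (0,3): δ = 42.09°  ·
  (0,4): δ = 105.64°  ·
  (0,5): δ = 133.36°  ·
  (1,2): δ = 131.36°  ·
  (1,3): δ = 32.29°  ·
  (1,4): δ = 31.25°  ·
  (1,5): δ = 58.97°  ·
  (2,3): δ = 80.93°  ·
  (2,4): δ = 17.39°  ·
  (2,5): δ = 10.33°  ✓
  (3,4): δ = 116.45°  ·
  (3,5): δ = 88.73°  ·
  (4,5): δ = 152.28°  ·
antipodal pairs: 1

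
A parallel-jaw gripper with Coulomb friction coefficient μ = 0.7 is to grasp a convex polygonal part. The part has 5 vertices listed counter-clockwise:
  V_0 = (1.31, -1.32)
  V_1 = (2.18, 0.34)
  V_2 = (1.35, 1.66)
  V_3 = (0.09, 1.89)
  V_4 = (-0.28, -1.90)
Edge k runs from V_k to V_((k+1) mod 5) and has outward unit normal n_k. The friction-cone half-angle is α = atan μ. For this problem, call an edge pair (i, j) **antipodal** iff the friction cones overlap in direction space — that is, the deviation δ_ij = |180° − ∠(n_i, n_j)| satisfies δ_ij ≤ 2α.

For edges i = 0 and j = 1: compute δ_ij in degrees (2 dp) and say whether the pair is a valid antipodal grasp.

δ = 120.18°, invalid

α = atan 0.7 = 34.99°;  2α = 69.98°
edge 0: e_0 = (+0.87, +1.66);  n_0 = (+0.8857, -0.4642)
edge 1: e_1 = (-0.83, +1.32);  n_1 = (+0.8466, +0.5323)
∠(n_0, n_1) = 59.82°
δ = |180° − 59.82°| = 120.18°
120.18° > 2α = 69.98°  →  invalid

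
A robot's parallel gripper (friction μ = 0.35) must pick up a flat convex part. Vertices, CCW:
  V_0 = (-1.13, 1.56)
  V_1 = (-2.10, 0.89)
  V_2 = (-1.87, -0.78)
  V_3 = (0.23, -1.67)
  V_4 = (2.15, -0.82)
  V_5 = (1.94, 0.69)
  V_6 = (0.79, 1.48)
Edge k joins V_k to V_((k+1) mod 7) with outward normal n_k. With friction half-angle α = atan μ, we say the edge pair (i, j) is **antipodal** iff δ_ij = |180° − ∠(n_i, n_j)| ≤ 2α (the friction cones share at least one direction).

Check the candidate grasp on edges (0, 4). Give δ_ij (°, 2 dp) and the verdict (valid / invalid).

δ = 63.28°, invalid

α = atan 0.35 = 19.29°;  2α = 38.58°
edge 0: e_0 = (-0.97, -0.67);  n_0 = (-0.5683, +0.8228)
edge 4: e_4 = (-0.21, +1.51);  n_4 = (+0.9905, +0.1377)
∠(n_0, n_4) = 116.72°
δ = |180° − 116.72°| = 63.28°
63.28° > 2α = 38.58°  →  invalid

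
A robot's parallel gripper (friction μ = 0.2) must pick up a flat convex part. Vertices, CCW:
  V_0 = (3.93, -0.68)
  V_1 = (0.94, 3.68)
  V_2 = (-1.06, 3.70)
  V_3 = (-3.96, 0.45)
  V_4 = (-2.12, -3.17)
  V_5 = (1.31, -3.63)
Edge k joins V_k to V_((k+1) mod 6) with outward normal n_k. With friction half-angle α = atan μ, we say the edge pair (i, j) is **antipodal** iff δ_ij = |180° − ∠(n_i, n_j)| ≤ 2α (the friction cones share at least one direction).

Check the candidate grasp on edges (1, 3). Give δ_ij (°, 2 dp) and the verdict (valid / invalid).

δ = 62.48°, invalid

α = atan 0.2 = 11.31°;  2α = 22.62°
edge 1: e_1 = (-2.00, +0.02);  n_1 = (+0.0100, +1.0000)
edge 3: e_3 = (+1.84, -3.62);  n_3 = (-0.8915, -0.4531)
∠(n_1, n_3) = 117.52°
δ = |180° − 117.52°| = 62.48°
62.48° > 2α = 22.62°  →  invalid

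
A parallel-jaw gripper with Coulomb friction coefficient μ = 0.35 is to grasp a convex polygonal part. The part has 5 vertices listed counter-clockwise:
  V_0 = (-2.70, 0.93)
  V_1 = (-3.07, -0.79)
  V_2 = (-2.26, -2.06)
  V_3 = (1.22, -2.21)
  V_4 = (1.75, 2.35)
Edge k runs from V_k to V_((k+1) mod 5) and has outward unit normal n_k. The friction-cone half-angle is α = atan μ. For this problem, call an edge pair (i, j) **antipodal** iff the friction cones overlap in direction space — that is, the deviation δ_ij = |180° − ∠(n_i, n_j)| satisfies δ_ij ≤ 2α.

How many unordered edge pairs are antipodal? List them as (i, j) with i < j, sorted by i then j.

count = 2; pairs: (0,3), (2,4)

α = atan 0.35 = 19.29°;  2α = 38.58°
n_0 = (-0.9776, +0.2103)
n_1 = (-0.8431, -0.5377)
n_2 = (-0.0431, -0.9991)
n_3 = (+0.9933, -0.1155)
n_4 = (-0.3040, +0.9527)
  (0,1): δ = 135.33°  ·
  (0,2): δ = 80.33°  ·
  (0,3): δ = 5.51°  ✓
  (0,4): δ = 119.84°  ·
  (1,2): δ = 125.00°  ·
  (1,3): δ = 39.16°  ·
  (1,4): δ = 75.17°  ·
  (2,3): δ = 94.16°  ·
  (2,4): δ = 20.17°  ✓
  (3,4): δ = 65.67°  ·
antipodal pairs: 2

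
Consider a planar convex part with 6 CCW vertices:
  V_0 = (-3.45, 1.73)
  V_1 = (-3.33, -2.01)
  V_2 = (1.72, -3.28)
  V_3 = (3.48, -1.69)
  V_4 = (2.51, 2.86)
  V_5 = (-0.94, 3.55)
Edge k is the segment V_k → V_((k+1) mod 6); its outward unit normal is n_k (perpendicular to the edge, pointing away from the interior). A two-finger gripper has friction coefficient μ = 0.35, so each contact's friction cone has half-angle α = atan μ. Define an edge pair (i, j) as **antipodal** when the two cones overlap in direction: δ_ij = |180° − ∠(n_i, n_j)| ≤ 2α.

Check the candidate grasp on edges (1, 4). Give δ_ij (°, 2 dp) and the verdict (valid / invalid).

δ = 2.81°, valid

α = atan 0.35 = 19.29°;  2α = 38.58°
edge 1: e_1 = (+5.05, -1.27);  n_1 = (-0.2439, -0.9698)
edge 4: e_4 = (-3.45, +0.69);  n_4 = (+0.1961, +0.9806)
∠(n_1, n_4) = 177.19°
δ = |180° − 177.19°| = 2.81°
2.81° ≤ 2α = 38.58°  →  valid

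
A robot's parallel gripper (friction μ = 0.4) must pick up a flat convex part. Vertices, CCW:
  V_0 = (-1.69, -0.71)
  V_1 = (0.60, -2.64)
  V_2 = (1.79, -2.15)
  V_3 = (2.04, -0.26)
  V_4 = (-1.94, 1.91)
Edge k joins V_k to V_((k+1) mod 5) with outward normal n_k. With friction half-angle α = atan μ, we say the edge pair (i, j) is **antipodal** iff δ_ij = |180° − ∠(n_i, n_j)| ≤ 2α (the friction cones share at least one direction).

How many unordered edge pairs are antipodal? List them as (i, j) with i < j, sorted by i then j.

count = 2; pairs: (0,3), (2,4)

α = atan 0.4 = 21.80°;  2α = 43.60°
n_0 = (-0.6444, -0.7647)
n_1 = (+0.3807, -0.9247)
n_2 = (+0.9914, -0.1311)
n_3 = (+0.4787, +0.8780)
n_4 = (-0.9955, -0.0950)
  (0,1): δ = 117.50°  ·
  (0,2): δ = 57.41°  ·
  (0,3): δ = 11.52°  ✓
  (0,4): δ = 135.57°  ·
  (1,2): δ = 119.92°  ·
  (1,3): δ = 50.98°  ·
  (1,4): δ = 73.07°  ·
  (2,3): δ = 111.07°  ·
  (2,4): δ = 12.99°  ✓
  (3,4): δ = 55.95°  ·
antipodal pairs: 2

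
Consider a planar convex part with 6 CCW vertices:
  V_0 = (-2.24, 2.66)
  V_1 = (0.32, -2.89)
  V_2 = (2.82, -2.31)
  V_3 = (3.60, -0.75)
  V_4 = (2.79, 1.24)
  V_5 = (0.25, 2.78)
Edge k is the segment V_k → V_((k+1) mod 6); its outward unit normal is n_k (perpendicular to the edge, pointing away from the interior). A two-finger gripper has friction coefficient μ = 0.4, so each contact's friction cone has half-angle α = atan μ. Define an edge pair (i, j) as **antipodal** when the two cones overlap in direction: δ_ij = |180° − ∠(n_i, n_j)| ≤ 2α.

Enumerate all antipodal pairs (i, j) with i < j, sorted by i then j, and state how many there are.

α = atan 0.4 = 21.80°;  2α = 43.60°
n_0 = (-0.9081, -0.4189)
n_1 = (+0.2260, -0.9741)
n_2 = (+0.8944, -0.4472)
n_3 = (+0.9262, +0.3770)
n_4 = (+0.5185, +0.8551)
n_5 = (-0.0481, +0.9988)
  (0,1): δ = 101.70°  ·
  (0,2): δ = 51.33°  ·
  (0,3): δ = 2.61°  ✓
  (0,4): δ = 34.01°  ✓
  (0,5): δ = 68.00°  ·
  (1,2): δ = 129.63°  ·
  (1,3): δ = 80.91°  ·
  (1,4): δ = 44.29°  ·
  (1,5): δ = 10.30°  ✓
  (2,3): δ = 131.29°  ·
  (2,4): δ = 94.66°  ·
  (2,5): δ = 60.68°  ·
  (3,4): δ = 143.38°  ·
  (3,5): δ = 109.39°  ·
  (4,5): δ = 146.01°  ·
antipodal pairs: 3

count = 3; pairs: (0,3), (0,4), (1,5)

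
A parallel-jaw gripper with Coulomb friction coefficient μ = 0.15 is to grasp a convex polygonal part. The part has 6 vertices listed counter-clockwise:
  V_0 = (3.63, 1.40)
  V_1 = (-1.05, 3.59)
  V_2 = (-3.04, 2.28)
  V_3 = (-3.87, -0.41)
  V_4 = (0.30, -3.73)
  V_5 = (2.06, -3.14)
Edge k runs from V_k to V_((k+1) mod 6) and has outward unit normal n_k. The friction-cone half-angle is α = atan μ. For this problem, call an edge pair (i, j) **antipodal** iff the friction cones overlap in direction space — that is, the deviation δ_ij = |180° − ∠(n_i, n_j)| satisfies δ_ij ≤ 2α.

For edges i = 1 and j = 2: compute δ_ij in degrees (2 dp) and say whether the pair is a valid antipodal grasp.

α = atan 0.15 = 8.53°;  2α = 17.06°
edge 1: e_1 = (-1.99, -1.31);  n_1 = (-0.5498, +0.8353)
edge 2: e_2 = (-0.83, -2.69);  n_2 = (-0.9555, +0.2948)
∠(n_1, n_2) = 39.50°
δ = |180° − 39.50°| = 140.50°
140.50° > 2α = 17.06°  →  invalid

δ = 140.50°, invalid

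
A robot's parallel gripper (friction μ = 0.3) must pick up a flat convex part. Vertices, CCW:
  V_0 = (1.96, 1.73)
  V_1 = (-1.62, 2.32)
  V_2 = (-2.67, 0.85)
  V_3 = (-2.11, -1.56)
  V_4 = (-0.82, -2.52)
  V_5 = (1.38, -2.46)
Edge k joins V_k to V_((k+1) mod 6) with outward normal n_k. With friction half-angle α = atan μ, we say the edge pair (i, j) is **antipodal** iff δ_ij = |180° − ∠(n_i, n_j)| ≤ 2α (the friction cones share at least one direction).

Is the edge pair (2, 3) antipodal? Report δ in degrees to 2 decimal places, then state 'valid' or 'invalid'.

δ = 139.74°, invalid

α = atan 0.3 = 16.70°;  2α = 33.40°
edge 2: e_2 = (+0.56, -2.41);  n_2 = (-0.9740, -0.2263)
edge 3: e_3 = (+1.29, -0.96);  n_3 = (-0.5970, -0.8022)
∠(n_2, n_3) = 40.26°
δ = |180° − 40.26°| = 139.74°
139.74° > 2α = 33.40°  →  invalid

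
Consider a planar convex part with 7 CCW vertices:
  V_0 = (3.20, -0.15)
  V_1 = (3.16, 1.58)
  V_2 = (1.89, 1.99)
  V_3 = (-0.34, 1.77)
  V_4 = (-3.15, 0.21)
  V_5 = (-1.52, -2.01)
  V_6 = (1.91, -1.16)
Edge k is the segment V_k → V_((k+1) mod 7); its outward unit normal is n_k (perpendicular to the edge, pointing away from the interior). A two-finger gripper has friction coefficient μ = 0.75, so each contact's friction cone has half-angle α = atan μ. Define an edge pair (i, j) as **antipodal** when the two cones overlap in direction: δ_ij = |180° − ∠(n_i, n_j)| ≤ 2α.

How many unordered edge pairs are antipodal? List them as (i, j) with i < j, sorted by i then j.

count = 10; pairs: (0,3), (0,4), (1,4), (1,5), (1,6), (2,4), (2,5), (2,6), (3,5), (3,6)

α = atan 0.75 = 36.87°;  2α = 73.74°
n_0 = (+0.9997, +0.0231)
n_1 = (+0.3072, +0.9516)
n_2 = (-0.0982, +0.9952)
n_3 = (-0.4854, +0.8743)
n_4 = (-0.8061, -0.5918)
n_5 = (+0.2405, -0.9706)
n_6 = (+0.6165, -0.7874)
  (0,1): δ = 109.22°  ·
  (0,2): δ = 85.69°  ·
  (0,3): δ = 62.29°  ✓
  (0,4): δ = 34.96°  ✓
  (0,5): δ = 102.59°  ·
  (0,6): δ = 126.73°  ·
  (1,2): δ = 156.47°  ·
  (1,3): δ = 133.07°  ·
  (1,4): δ = 35.82°  ✓
  (1,5): δ = 31.81°  ✓
  (1,6): δ = 55.95°  ✓
  (2,3): δ = 156.60°  ·
  (2,4): δ = 59.35°  ✓
  (2,5): δ = 8.28°  ✓
  (2,6): δ = 32.42°  ✓
  (3,4): δ = 82.75°  ·
  (3,5): δ = 15.12°  ✓
  (3,6): δ = 9.02°  ✓
  (4,5): δ = 112.37°  ·
  (4,6): δ = 88.23°  ·
  (5,6): δ = 155.86°  ·
antipodal pairs: 10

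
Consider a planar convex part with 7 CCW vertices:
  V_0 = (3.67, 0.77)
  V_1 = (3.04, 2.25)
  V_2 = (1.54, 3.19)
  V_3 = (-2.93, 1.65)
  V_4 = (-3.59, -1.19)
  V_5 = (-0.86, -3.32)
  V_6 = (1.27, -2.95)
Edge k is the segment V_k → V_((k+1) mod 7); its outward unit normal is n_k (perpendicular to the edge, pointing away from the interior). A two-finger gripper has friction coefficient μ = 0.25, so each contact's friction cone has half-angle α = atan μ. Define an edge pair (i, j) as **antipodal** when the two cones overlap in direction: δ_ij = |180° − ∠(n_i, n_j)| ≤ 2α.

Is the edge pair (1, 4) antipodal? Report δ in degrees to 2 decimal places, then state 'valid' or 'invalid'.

δ = 5.89°, valid

α = atan 0.25 = 14.04°;  2α = 28.07°
edge 1: e_1 = (-1.50, +0.94);  n_1 = (+0.5310, +0.8474)
edge 4: e_4 = (+2.73, -2.13);  n_4 = (-0.6151, -0.7884)
∠(n_1, n_4) = 174.11°
δ = |180° − 174.11°| = 5.89°
5.89° ≤ 2α = 28.07°  →  valid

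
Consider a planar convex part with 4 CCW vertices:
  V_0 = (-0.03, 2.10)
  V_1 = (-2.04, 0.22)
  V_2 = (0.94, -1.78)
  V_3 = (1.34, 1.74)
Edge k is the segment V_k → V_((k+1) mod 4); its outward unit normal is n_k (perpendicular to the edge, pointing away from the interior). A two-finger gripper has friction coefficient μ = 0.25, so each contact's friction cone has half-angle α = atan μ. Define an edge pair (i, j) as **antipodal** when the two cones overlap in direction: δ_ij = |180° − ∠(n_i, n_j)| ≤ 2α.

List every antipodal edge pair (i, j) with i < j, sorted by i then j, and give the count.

α = atan 0.25 = 14.04°;  2α = 28.07°
n_0 = (-0.6831, +0.7303)
n_1 = (-0.5573, -0.8303)
n_2 = (+0.9936, -0.1129)
n_3 = (+0.2541, +0.9672)
  (0,1): δ = 76.95°  ·
  (0,2): δ = 40.43°  ·
  (0,3): δ = 122.19°  ·
  (1,2): δ = 62.62°  ·
  (1,3): δ = 19.14°  ✓
  (2,3): δ = 98.24°  ·
antipodal pairs: 1

count = 1; pairs: (1,3)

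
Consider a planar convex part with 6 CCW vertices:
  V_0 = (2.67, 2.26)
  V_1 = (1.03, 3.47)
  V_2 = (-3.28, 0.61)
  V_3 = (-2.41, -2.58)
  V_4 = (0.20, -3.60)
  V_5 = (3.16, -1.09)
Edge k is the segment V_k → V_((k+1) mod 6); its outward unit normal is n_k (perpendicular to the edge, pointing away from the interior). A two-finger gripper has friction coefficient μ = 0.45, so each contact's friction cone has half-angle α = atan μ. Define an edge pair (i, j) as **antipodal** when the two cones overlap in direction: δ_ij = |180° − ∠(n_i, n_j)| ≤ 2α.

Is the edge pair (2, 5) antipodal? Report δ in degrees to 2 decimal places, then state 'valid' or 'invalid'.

δ = 6.93°, valid

α = atan 0.45 = 24.23°;  2α = 48.46°
edge 2: e_2 = (+0.87, -3.19);  n_2 = (-0.9648, -0.2631)
edge 5: e_5 = (-0.49, +3.35);  n_5 = (+0.9895, +0.1447)
∠(n_2, n_5) = 173.07°
δ = |180° − 173.07°| = 6.93°
6.93° ≤ 2α = 48.46°  →  valid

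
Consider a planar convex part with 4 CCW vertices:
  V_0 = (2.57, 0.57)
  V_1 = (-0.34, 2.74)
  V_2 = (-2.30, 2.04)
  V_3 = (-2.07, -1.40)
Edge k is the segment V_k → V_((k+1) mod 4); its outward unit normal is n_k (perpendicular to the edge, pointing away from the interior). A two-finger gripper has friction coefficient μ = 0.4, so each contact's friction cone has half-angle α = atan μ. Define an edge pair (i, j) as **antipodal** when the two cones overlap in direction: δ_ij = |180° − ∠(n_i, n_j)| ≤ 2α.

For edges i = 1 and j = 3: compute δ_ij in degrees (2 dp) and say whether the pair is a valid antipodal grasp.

δ = 3.35°, valid

α = atan 0.4 = 21.80°;  2α = 43.60°
edge 1: e_1 = (-1.96, -0.70);  n_1 = (-0.3363, +0.9417)
edge 3: e_3 = (+4.64, +1.97);  n_3 = (+0.3908, -0.9205)
∠(n_1, n_3) = 176.65°
δ = |180° − 176.65°| = 3.35°
3.35° ≤ 2α = 43.60°  →  valid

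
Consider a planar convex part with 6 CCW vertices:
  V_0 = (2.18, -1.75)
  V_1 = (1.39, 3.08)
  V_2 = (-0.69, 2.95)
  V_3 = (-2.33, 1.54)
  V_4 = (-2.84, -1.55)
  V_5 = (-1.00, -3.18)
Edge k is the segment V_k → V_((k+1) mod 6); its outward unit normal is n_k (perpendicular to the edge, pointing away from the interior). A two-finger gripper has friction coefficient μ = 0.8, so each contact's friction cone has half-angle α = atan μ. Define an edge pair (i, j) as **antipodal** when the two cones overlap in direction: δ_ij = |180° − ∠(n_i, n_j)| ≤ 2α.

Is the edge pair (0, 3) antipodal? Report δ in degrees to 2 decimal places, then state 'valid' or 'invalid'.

α = atan 0.8 = 38.66°;  2α = 77.32°
edge 0: e_0 = (-0.79, +4.83);  n_0 = (+0.9869, +0.1614)
edge 3: e_3 = (-0.51, -3.09);  n_3 = (-0.9867, +0.1628)
∠(n_0, n_3) = 161.34°
δ = |180° − 161.34°| = 18.66°
18.66° ≤ 2α = 77.32°  →  valid

δ = 18.66°, valid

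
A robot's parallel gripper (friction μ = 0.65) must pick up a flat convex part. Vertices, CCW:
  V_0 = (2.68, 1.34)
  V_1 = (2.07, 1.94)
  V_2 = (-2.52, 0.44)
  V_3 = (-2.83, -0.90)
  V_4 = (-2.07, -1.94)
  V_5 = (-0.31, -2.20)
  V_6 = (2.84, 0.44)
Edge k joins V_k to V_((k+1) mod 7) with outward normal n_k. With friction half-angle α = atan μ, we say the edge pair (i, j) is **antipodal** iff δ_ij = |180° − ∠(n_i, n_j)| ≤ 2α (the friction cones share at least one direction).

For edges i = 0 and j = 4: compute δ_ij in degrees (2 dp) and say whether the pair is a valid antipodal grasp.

α = atan 0.65 = 33.02°;  2α = 66.05°
edge 0: e_0 = (-0.61, +0.60);  n_0 = (+0.7012, +0.7129)
edge 4: e_4 = (+1.76, -0.26);  n_4 = (-0.1461, -0.9893)
∠(n_0, n_4) = 143.88°
δ = |180° − 143.88°| = 36.12°
36.12° ≤ 2α = 66.05°  →  valid

δ = 36.12°, valid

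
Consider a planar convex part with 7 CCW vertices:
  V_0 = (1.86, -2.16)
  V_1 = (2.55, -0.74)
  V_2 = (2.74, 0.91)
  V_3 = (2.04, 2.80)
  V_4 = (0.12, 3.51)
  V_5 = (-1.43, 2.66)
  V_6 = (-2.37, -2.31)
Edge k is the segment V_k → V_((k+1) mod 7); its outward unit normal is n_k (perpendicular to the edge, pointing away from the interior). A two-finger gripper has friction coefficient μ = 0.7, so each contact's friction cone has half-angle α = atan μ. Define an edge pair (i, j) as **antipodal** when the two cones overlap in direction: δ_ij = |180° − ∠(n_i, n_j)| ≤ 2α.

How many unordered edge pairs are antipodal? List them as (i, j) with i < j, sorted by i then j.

α = atan 0.7 = 34.99°;  2α = 69.98°
n_0 = (+0.8994, -0.4371)
n_1 = (+0.9934, -0.1144)
n_2 = (+0.9377, +0.3473)
n_3 = (+0.3468, +0.9379)
n_4 = (-0.4808, +0.8768)
n_5 = (-0.9826, +0.1858)
n_6 = (+0.0354, -0.9994)
  (0,1): δ = 160.65°  ·
  (0,2): δ = 133.76°  ·
  (0,3): δ = 84.38°  ·
  (0,4): δ = 35.34°  ✓
  (0,5): δ = 15.21°  ✓
  (0,6): δ = 117.95°  ·
  (1,2): δ = 153.11°  ·
  (1,3): δ = 103.73°  ·
  (1,4): δ = 54.69°  ✓
  (1,5): δ = 4.14°  ✓
  (1,6): δ = 98.60°  ·
  (2,3): δ = 130.62°  ·
  (2,4): δ = 81.58°  ·
  (2,5): δ = 31.03°  ✓
  (2,6): δ = 71.71°  ·
  (3,4): δ = 130.97°  ·
  (3,5): δ = 80.42°  ·
  (3,6): δ = 22.32°  ✓
  (4,5): δ = 129.45°  ·
  (4,6): δ = 26.71°  ✓
  (5,6): δ = 77.26°  ·
antipodal pairs: 7

count = 7; pairs: (0,4), (0,5), (1,4), (1,5), (2,5), (3,6), (4,6)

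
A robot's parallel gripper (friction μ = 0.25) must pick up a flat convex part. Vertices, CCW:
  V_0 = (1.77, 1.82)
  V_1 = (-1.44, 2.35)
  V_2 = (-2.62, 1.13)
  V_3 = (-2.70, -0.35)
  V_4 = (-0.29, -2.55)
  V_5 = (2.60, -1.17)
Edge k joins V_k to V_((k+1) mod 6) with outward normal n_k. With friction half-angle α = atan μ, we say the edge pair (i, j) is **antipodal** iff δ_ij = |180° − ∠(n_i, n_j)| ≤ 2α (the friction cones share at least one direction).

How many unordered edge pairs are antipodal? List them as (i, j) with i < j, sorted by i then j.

α = atan 0.25 = 14.04°;  2α = 28.07°
n_0 = (+0.1629, +0.9866)
n_1 = (-0.7188, +0.6952)
n_2 = (-0.9985, +0.0540)
n_3 = (-0.6742, -0.7386)
n_4 = (+0.4309, -0.9024)
n_5 = (+0.9636, +0.2675)
  (0,1): δ = 124.67°  ·
  (0,2): δ = 83.72°  ·
  (0,3): δ = 33.02°  ·
  (0,4): δ = 34.90°  ·
  (0,5): δ = 114.89°  ·
  (1,2): δ = 139.05°  ·
  (1,3): δ = 88.35°  ·
  (1,4): δ = 20.43°  ✓
  (1,5): δ = 59.56°  ·
  (2,3): δ = 129.30°  ·
  (2,4): δ = 61.38°  ·
  (2,5): δ = 18.61°  ✓
  (3,4): δ = 112.08°  ·
  (3,5): δ = 32.09°  ·
  (4,5): δ = 100.01°  ·
antipodal pairs: 2

count = 2; pairs: (1,4), (2,5)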